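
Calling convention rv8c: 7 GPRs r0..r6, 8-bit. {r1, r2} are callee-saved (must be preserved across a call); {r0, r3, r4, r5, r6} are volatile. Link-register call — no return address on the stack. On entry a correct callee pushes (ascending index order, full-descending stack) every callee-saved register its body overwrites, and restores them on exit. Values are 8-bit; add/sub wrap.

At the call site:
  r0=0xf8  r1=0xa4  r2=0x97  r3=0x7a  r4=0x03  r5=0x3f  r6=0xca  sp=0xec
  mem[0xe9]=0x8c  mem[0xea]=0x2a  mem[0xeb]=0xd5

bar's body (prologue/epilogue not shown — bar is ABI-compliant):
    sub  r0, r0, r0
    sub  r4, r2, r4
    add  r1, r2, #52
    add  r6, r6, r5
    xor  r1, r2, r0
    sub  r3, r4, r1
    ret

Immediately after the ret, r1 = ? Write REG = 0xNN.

prologue: push r1 → mem[0xeb]=0xa4, sp=0xeb
body[0] sub  r0, r0, r0 → r0=0x00
body[1] sub  r4, r2, r4 → r4=0x94
body[2] add  r1, r2, #52 → r1=0xcb
body[3] add  r6, r6, r5 → r6=0x09
body[4] xor  r1, r2, r0 → r1=0x97
body[5] sub  r3, r4, r1 → r3=0xfd
epilogue: pop r1=0xa4, sp=0xec
r1 is callee-saved → restored

REG = 0xa4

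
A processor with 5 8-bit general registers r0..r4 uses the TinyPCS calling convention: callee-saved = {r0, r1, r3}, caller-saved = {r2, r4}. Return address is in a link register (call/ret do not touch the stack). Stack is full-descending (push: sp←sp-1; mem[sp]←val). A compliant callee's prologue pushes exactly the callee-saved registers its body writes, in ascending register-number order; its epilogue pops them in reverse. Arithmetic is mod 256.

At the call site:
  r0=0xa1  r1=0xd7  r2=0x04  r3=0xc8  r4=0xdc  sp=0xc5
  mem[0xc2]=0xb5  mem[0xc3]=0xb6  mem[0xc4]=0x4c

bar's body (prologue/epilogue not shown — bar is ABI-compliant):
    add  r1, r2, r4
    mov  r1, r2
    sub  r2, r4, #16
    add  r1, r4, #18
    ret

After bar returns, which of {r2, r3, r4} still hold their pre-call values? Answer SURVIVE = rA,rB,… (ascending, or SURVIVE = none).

prologue: push r1 → mem[0xc4]=0xd7, sp=0xc4
body[0] add  r1, r2, r4 → r1=0xe0
body[1] mov  r1, r2 → r1=0x04
body[2] sub  r2, r4, #16 → r2=0xcc
body[3] add  r1, r4, #18 → r1=0xee
epilogue: pop r1=0xd7, sp=0xc5
r2: caller-saved, written=True
r3: callee-saved, written=False
r4: caller-saved, written=False

SURVIVE = r3,r4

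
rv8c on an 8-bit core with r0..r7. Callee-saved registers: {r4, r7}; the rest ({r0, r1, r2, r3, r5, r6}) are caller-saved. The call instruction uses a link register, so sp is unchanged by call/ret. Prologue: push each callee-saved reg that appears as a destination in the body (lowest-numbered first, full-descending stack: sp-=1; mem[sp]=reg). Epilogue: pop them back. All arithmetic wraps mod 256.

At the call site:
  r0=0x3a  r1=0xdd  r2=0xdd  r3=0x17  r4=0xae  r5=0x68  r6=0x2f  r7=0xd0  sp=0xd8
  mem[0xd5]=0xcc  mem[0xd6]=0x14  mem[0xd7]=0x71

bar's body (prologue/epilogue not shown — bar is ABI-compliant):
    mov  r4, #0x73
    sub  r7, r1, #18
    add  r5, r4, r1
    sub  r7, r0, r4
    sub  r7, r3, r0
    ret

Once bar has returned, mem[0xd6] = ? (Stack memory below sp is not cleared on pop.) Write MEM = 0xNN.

prologue: push r4 -> mem[0xd7]=0xae, sp=0xd7
prologue: push r7 -> mem[0xd6]=0xd0, sp=0xd6
body[0] mov  r4, #0x73 -> r4=0x73
body[1] sub  r7, r1, #18 -> r7=0xcb
body[2] add  r5, r4, r1 -> r5=0x50
body[3] sub  r7, r0, r4 -> r7=0xc7
body[4] sub  r7, r3, r0 -> r7=0xdd
epilogue: pop r7=0xd0, sp=0xd7
epilogue: pop r4=0xae, sp=0xd8
prologue pushed ['r4', 'r7'] at ['0xd7', '0xd6']

MEM = 0xd0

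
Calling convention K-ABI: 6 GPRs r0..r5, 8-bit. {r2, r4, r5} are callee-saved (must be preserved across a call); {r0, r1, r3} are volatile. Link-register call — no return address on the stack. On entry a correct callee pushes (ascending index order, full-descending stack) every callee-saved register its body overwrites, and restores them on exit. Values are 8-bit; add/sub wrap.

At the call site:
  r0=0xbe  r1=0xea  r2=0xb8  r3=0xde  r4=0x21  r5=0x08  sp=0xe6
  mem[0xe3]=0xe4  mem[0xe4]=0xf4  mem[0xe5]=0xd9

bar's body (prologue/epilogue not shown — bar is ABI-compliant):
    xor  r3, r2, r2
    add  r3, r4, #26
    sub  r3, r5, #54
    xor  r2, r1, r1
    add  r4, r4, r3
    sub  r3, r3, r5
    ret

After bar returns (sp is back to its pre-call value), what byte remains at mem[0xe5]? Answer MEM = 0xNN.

MEM = 0xb8

prologue: push r2 → mem[0xe5]=0xb8, sp=0xe5
prologue: push r4 → mem[0xe4]=0x21, sp=0xe4
body[0] xor  r3, r2, r2 → r3=0x00
body[1] add  r3, r4, #26 → r3=0x3b
body[2] sub  r3, r5, #54 → r3=0xd2
body[3] xor  r2, r1, r1 → r2=0x00
body[4] add  r4, r4, r3 → r4=0xf3
body[5] sub  r3, r3, r5 → r3=0xca
epilogue: pop r4=0x21, sp=0xe5
epilogue: pop r2=0xb8, sp=0xe6
prologue pushed ['r2', 'r4'] at ['0xe5', '0xe4']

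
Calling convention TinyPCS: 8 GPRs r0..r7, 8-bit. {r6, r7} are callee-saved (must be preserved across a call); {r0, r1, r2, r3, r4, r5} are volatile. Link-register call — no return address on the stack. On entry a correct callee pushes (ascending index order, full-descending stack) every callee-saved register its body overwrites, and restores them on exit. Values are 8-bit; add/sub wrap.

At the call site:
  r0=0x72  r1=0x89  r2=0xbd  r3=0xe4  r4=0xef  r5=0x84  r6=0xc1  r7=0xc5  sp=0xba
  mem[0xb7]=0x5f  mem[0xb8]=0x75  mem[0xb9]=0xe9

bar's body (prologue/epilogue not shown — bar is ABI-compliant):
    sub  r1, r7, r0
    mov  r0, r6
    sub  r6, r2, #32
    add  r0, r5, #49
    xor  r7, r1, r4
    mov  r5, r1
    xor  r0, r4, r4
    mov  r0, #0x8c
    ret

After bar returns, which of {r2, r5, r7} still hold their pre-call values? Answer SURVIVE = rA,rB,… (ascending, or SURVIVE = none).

SURVIVE = r2,r7

prologue: push r6 -> mem[0xb9]=0xc1, sp=0xb9
prologue: push r7 -> mem[0xb8]=0xc5, sp=0xb8
body[0] sub  r1, r7, r0 -> r1=0x53
body[1] mov  r0, r6 -> r0=0xc1
body[2] sub  r6, r2, #32 -> r6=0x9d
body[3] add  r0, r5, #49 -> r0=0xb5
body[4] xor  r7, r1, r4 -> r7=0xbc
body[5] mov  r5, r1 -> r5=0x53
body[6] xor  r0, r4, r4 -> r0=0x00
body[7] mov  r0, #0x8c -> r0=0x8c
epilogue: pop r7=0xc5, sp=0xb9
epilogue: pop r6=0xc1, sp=0xba
r2: caller-saved, written=False
r5: caller-saved, written=True
r7: callee-saved, written=True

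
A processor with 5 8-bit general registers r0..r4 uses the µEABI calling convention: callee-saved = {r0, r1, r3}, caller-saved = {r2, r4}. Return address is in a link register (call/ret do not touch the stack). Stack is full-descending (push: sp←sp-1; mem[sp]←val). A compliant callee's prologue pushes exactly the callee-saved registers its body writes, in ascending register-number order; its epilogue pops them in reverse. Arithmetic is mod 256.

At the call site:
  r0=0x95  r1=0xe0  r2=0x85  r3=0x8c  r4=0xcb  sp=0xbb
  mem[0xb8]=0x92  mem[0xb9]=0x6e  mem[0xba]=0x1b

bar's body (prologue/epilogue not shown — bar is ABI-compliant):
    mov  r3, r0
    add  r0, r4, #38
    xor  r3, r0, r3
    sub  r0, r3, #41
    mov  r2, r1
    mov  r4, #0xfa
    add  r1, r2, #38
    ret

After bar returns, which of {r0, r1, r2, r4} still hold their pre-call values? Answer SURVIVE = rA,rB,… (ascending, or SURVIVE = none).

SURVIVE = r0,r1

prologue: push r0 -> mem[0xba]=0x95, sp=0xba
prologue: push r1 -> mem[0xb9]=0xe0, sp=0xb9
prologue: push r3 -> mem[0xb8]=0x8c, sp=0xb8
body[0] mov  r3, r0 -> r3=0x95
body[1] add  r0, r4, #38 -> r0=0xf1
body[2] xor  r3, r0, r3 -> r3=0x64
body[3] sub  r0, r3, #41 -> r0=0x3b
body[4] mov  r2, r1 -> r2=0xe0
body[5] mov  r4, #0xfa -> r4=0xfa
body[6] add  r1, r2, #38 -> r1=0x06
epilogue: pop r3=0x8c, sp=0xb9
epilogue: pop r1=0xe0, sp=0xba
epilogue: pop r0=0x95, sp=0xbb
r0: callee-saved, written=True
r1: callee-saved, written=True
r2: caller-saved, written=True
r4: caller-saved, written=True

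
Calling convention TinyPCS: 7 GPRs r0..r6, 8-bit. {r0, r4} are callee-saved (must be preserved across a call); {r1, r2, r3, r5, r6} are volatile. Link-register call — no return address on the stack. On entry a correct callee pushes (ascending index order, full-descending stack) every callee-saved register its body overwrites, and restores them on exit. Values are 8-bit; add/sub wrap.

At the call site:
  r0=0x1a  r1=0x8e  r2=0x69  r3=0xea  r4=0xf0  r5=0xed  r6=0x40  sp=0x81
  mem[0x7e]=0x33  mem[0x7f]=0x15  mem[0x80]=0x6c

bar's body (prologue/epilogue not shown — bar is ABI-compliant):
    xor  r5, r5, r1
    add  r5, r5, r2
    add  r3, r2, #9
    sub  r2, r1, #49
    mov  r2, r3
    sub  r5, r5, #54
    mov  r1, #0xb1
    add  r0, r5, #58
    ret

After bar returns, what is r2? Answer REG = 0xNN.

REG = 0x72

prologue: push r0 -> mem[0x80]=0x1a, sp=0x80
body[0] xor  r5, r5, r1 -> r5=0x63
body[1] add  r5, r5, r2 -> r5=0xcc
body[2] add  r3, r2, #9 -> r3=0x72
body[3] sub  r2, r1, #49 -> r2=0x5d
body[4] mov  r2, r3 -> r2=0x72
body[5] sub  r5, r5, #54 -> r5=0x96
body[6] mov  r1, #0xb1 -> r1=0xb1
body[7] add  r0, r5, #58 -> r0=0xd0
epilogue: pop r0=0x1a, sp=0x81
r2 is caller-saved -> body value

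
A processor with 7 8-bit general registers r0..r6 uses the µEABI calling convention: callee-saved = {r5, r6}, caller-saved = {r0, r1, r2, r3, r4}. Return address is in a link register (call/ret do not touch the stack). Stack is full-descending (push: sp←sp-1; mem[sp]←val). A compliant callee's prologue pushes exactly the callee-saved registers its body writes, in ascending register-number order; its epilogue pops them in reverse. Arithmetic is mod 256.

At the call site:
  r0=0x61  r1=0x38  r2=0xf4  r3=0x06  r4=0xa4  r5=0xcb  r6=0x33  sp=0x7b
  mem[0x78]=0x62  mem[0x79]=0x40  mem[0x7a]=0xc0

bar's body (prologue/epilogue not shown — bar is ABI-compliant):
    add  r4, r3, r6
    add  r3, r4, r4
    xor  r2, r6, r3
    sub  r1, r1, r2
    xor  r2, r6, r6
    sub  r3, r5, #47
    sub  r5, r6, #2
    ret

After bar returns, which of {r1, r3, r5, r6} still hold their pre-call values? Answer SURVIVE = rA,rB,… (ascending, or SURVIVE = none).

prologue: push r5 -> mem[0x7a]=0xcb, sp=0x7a
body[0] add  r4, r3, r6 -> r4=0x39
body[1] add  r3, r4, r4 -> r3=0x72
body[2] xor  r2, r6, r3 -> r2=0x41
body[3] sub  r1, r1, r2 -> r1=0xf7
body[4] xor  r2, r6, r6 -> r2=0x00
body[5] sub  r3, r5, #47 -> r3=0x9c
body[6] sub  r5, r6, #2 -> r5=0x31
epilogue: pop r5=0xcb, sp=0x7b
r1: caller-saved, written=True
r3: caller-saved, written=True
r5: callee-saved, written=True
r6: callee-saved, written=False

SURVIVE = r5,r6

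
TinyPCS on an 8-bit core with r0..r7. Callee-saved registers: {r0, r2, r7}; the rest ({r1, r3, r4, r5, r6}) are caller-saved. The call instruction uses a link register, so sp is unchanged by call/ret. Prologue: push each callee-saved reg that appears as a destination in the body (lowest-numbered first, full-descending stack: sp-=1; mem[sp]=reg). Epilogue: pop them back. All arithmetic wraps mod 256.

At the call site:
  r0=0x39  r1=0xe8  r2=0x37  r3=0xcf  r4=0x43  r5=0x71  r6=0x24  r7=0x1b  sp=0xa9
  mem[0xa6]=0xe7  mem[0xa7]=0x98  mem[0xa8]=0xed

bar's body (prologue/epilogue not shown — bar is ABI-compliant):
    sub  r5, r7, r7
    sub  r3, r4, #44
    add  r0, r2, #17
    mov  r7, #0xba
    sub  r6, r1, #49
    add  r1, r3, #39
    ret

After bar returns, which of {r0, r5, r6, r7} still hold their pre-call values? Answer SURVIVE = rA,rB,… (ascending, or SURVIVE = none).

prologue: push r0 -> mem[0xa8]=0x39, sp=0xa8
prologue: push r7 -> mem[0xa7]=0x1b, sp=0xa7
body[0] sub  r5, r7, r7 -> r5=0x00
body[1] sub  r3, r4, #44 -> r3=0x17
body[2] add  r0, r2, #17 -> r0=0x48
body[3] mov  r7, #0xba -> r7=0xba
body[4] sub  r6, r1, #49 -> r6=0xb7
body[5] add  r1, r3, #39 -> r1=0x3e
epilogue: pop r7=0x1b, sp=0xa8
epilogue: pop r0=0x39, sp=0xa9
r0: callee-saved, written=True
r5: caller-saved, written=True
r6: caller-saved, written=True
r7: callee-saved, written=True

SURVIVE = r0,r7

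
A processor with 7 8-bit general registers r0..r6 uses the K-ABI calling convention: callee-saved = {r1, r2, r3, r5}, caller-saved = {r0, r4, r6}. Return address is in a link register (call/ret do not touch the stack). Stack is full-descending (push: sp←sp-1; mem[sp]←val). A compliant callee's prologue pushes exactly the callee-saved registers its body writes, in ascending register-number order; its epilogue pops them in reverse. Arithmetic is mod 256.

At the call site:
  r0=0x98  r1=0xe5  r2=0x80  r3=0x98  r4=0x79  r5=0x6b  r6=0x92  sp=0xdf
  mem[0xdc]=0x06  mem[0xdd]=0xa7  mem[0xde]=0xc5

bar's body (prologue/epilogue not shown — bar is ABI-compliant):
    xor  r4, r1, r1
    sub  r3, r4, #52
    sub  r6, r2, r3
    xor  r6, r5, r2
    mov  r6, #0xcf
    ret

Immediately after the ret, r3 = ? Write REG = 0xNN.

REG = 0x98

prologue: push r3 -> mem[0xde]=0x98, sp=0xde
body[0] xor  r4, r1, r1 -> r4=0x00
body[1] sub  r3, r4, #52 -> r3=0xcc
body[2] sub  r6, r2, r3 -> r6=0xb4
body[3] xor  r6, r5, r2 -> r6=0xeb
body[4] mov  r6, #0xcf -> r6=0xcf
epilogue: pop r3=0x98, sp=0xdf
r3 is callee-saved -> restored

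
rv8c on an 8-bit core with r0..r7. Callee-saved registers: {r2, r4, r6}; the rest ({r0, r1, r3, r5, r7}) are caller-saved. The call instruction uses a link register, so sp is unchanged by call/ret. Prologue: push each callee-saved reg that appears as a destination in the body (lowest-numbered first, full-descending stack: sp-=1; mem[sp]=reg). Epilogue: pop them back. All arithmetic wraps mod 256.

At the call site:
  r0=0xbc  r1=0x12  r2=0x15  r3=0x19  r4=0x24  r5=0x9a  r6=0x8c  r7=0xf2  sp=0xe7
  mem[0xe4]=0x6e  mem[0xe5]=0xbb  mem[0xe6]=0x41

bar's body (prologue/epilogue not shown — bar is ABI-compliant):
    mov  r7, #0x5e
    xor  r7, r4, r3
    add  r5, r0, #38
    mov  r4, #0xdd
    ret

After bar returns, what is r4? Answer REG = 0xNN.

REG = 0x24

prologue: push r4 -> mem[0xe6]=0x24, sp=0xe6
body[0] mov  r7, #0x5e -> r7=0x5e
body[1] xor  r7, r4, r3 -> r7=0x3d
body[2] add  r5, r0, #38 -> r5=0xe2
body[3] mov  r4, #0xdd -> r4=0xdd
epilogue: pop r4=0x24, sp=0xe7
r4 is callee-saved -> restored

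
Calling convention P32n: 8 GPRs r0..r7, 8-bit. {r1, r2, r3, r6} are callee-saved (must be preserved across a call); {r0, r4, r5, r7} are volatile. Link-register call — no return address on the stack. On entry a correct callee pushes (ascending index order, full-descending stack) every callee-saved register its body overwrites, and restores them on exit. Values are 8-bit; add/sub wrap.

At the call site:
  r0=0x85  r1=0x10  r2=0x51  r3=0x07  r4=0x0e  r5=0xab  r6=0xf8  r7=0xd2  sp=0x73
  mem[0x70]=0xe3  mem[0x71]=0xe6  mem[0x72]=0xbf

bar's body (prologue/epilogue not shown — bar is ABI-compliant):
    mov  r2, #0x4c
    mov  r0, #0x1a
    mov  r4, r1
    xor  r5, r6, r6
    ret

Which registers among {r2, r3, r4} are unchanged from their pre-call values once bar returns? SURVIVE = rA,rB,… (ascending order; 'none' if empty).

prologue: push r2 -> mem[0x72]=0x51, sp=0x72
body[0] mov  r2, #0x4c -> r2=0x4c
body[1] mov  r0, #0x1a -> r0=0x1a
body[2] mov  r4, r1 -> r4=0x10
body[3] xor  r5, r6, r6 -> r5=0x00
epilogue: pop r2=0x51, sp=0x73
r2: callee-saved, written=True
r3: callee-saved, written=False
r4: caller-saved, written=True

SURVIVE = r2,r3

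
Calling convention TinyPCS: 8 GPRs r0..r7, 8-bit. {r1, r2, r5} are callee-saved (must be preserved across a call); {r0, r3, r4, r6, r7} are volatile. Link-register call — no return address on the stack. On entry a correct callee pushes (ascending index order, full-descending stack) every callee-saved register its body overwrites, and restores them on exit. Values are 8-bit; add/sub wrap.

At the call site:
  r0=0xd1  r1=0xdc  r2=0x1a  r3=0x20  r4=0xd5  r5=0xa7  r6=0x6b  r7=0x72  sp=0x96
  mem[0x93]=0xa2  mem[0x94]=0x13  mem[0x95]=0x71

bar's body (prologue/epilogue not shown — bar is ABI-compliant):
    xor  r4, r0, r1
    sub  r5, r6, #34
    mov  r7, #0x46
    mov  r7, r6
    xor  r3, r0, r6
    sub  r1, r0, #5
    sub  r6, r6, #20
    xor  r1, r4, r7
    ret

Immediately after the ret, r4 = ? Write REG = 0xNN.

prologue: push r1 -> mem[0x95]=0xdc, sp=0x95
prologue: push r5 -> mem[0x94]=0xa7, sp=0x94
body[0] xor  r4, r0, r1 -> r4=0x0d
body[1] sub  r5, r6, #34 -> r5=0x49
body[2] mov  r7, #0x46 -> r7=0x46
body[3] mov  r7, r6 -> r7=0x6b
body[4] xor  r3, r0, r6 -> r3=0xba
body[5] sub  r1, r0, #5 -> r1=0xcc
body[6] sub  r6, r6, #20 -> r6=0x57
body[7] xor  r1, r4, r7 -> r1=0x66
epilogue: pop r5=0xa7, sp=0x95
epilogue: pop r1=0xdc, sp=0x96
r4 is caller-saved -> body value

REG = 0x0d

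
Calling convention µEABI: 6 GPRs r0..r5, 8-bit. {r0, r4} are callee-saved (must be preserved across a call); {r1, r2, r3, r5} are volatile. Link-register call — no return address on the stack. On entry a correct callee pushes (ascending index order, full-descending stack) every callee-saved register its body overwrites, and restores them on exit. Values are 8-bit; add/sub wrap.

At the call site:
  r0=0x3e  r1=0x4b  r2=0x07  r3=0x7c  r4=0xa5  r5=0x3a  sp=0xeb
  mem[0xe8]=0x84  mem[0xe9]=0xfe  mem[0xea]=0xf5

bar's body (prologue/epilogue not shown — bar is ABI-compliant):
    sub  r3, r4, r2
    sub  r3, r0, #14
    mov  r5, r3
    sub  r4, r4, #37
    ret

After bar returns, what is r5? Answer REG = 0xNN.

prologue: push r4 → mem[0xea]=0xa5, sp=0xea
body[0] sub  r3, r4, r2 → r3=0x9e
body[1] sub  r3, r0, #14 → r3=0x30
body[2] mov  r5, r3 → r5=0x30
body[3] sub  r4, r4, #37 → r4=0x80
epilogue: pop r4=0xa5, sp=0xeb
r5 is caller-saved → body value

REG = 0x30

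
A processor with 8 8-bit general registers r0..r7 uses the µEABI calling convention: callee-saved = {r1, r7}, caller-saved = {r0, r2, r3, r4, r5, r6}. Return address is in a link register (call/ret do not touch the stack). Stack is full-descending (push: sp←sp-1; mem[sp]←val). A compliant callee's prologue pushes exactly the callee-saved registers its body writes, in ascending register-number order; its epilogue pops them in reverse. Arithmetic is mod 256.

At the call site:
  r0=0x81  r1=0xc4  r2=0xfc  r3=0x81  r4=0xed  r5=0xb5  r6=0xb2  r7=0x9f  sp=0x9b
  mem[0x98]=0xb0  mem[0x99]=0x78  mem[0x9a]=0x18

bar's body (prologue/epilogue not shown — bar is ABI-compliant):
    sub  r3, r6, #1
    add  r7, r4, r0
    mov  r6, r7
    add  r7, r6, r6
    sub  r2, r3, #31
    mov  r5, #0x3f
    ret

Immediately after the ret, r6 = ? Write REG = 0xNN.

REG = 0x6e

prologue: push r7 → mem[0x9a]=0x9f, sp=0x9a
body[0] sub  r3, r6, #1 → r3=0xb1
body[1] add  r7, r4, r0 → r7=0x6e
body[2] mov  r6, r7 → r6=0x6e
body[3] add  r7, r6, r6 → r7=0xdc
body[4] sub  r2, r3, #31 → r2=0x92
body[5] mov  r5, #0x3f → r5=0x3f
epilogue: pop r7=0x9f, sp=0x9b
r6 is caller-saved → body value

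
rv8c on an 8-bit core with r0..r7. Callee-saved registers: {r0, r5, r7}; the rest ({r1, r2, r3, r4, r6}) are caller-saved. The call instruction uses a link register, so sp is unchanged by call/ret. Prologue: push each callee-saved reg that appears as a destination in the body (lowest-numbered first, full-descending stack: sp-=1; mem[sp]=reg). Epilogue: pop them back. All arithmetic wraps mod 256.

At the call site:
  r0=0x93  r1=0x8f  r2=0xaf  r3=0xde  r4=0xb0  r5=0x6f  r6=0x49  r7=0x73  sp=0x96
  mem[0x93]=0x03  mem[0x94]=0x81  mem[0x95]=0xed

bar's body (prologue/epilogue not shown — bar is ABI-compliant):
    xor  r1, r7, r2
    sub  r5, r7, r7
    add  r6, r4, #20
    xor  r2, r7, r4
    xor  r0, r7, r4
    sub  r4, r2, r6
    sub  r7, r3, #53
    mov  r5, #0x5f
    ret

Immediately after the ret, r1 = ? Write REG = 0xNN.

REG = 0xdc

prologue: push r0 -> mem[0x95]=0x93, sp=0x95
prologue: push r5 -> mem[0x94]=0x6f, sp=0x94
prologue: push r7 -> mem[0x93]=0x73, sp=0x93
body[0] xor  r1, r7, r2 -> r1=0xdc
body[1] sub  r5, r7, r7 -> r5=0x00
body[2] add  r6, r4, #20 -> r6=0xc4
body[3] xor  r2, r7, r4 -> r2=0xc3
body[4] xor  r0, r7, r4 -> r0=0xc3
body[5] sub  r4, r2, r6 -> r4=0xff
body[6] sub  r7, r3, #53 -> r7=0xa9
body[7] mov  r5, #0x5f -> r5=0x5f
epilogue: pop r7=0x73, sp=0x94
epilogue: pop r5=0x6f, sp=0x95
epilogue: pop r0=0x93, sp=0x96
r1 is caller-saved -> body value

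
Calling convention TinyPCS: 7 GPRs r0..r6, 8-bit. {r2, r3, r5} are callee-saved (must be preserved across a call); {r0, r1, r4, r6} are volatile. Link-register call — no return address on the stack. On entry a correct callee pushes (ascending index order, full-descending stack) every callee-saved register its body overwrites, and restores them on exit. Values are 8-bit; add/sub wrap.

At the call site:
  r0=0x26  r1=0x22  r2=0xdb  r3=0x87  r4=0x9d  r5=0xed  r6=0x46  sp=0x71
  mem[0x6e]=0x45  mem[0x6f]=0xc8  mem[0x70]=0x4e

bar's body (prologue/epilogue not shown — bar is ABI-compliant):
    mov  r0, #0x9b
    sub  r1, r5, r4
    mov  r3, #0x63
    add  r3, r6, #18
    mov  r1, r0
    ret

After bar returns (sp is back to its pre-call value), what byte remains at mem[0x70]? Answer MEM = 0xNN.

prologue: push r3 → mem[0x70]=0x87, sp=0x70
body[0] mov  r0, #0x9b → r0=0x9b
body[1] sub  r1, r5, r4 → r1=0x50
body[2] mov  r3, #0x63 → r3=0x63
body[3] add  r3, r6, #18 → r3=0x58
body[4] mov  r1, r0 → r1=0x9b
epilogue: pop r3=0x87, sp=0x71
prologue pushed ['r3'] at ['0x70']

MEM = 0x87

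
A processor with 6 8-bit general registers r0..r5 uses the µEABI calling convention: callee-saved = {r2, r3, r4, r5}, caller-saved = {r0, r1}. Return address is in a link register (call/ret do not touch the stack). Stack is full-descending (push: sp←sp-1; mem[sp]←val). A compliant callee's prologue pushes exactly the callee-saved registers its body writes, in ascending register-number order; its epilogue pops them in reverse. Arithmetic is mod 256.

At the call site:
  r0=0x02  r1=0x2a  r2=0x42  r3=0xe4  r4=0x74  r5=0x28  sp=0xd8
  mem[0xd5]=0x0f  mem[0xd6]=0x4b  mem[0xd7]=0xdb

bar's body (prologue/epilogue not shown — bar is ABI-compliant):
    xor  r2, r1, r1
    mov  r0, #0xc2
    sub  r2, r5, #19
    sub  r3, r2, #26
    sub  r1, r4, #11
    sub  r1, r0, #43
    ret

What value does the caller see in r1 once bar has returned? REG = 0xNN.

REG = 0x97

prologue: push r2 -> mem[0xd7]=0x42, sp=0xd7
prologue: push r3 -> mem[0xd6]=0xe4, sp=0xd6
body[0] xor  r2, r1, r1 -> r2=0x00
body[1] mov  r0, #0xc2 -> r0=0xc2
body[2] sub  r2, r5, #19 -> r2=0x15
body[3] sub  r3, r2, #26 -> r3=0xfb
body[4] sub  r1, r4, #11 -> r1=0x69
body[5] sub  r1, r0, #43 -> r1=0x97
epilogue: pop r3=0xe4, sp=0xd7
epilogue: pop r2=0x42, sp=0xd8
r1 is caller-saved -> body value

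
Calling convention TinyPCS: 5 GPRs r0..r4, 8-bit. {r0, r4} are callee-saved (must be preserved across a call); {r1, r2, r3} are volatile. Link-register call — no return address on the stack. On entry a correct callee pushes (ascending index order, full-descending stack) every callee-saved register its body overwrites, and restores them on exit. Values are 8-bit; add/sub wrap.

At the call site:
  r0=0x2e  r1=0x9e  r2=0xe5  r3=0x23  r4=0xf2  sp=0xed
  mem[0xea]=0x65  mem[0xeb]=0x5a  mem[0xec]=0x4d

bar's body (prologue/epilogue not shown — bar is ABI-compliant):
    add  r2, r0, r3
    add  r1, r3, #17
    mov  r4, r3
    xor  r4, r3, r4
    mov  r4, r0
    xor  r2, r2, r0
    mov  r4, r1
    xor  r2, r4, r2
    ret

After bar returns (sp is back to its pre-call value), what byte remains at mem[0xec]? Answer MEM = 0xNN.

MEM = 0xf2

prologue: push r4 → mem[0xec]=0xf2, sp=0xec
body[0] add  r2, r0, r3 → r2=0x51
body[1] add  r1, r3, #17 → r1=0x34
body[2] mov  r4, r3 → r4=0x23
body[3] xor  r4, r3, r4 → r4=0x00
body[4] mov  r4, r0 → r4=0x2e
body[5] xor  r2, r2, r0 → r2=0x7f
body[6] mov  r4, r1 → r4=0x34
body[7] xor  r2, r4, r2 → r2=0x4b
epilogue: pop r4=0xf2, sp=0xed
prologue pushed ['r4'] at ['0xec']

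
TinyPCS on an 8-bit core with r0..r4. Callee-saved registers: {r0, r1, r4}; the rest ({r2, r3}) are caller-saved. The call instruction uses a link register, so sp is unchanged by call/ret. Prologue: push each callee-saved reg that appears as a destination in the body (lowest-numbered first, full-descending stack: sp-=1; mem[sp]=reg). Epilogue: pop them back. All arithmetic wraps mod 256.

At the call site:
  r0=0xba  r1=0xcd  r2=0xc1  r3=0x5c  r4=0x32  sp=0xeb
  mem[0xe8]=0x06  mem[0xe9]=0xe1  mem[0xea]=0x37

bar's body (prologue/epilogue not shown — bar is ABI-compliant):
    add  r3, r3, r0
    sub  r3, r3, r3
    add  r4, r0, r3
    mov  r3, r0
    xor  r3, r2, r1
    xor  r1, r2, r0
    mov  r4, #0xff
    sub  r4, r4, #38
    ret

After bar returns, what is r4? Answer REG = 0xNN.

prologue: push r1 -> mem[0xea]=0xcd, sp=0xea
prologue: push r4 -> mem[0xe9]=0x32, sp=0xe9
body[0] add  r3, r3, r0 -> r3=0x16
body[1] sub  r3, r3, r3 -> r3=0x00
body[2] add  r4, r0, r3 -> r4=0xba
body[3] mov  r3, r0 -> r3=0xba
body[4] xor  r3, r2, r1 -> r3=0x0c
body[5] xor  r1, r2, r0 -> r1=0x7b
body[6] mov  r4, #0xff -> r4=0xff
body[7] sub  r4, r4, #38 -> r4=0xd9
epilogue: pop r4=0x32, sp=0xea
epilogue: pop r1=0xcd, sp=0xeb
r4 is callee-saved -> restored

REG = 0x32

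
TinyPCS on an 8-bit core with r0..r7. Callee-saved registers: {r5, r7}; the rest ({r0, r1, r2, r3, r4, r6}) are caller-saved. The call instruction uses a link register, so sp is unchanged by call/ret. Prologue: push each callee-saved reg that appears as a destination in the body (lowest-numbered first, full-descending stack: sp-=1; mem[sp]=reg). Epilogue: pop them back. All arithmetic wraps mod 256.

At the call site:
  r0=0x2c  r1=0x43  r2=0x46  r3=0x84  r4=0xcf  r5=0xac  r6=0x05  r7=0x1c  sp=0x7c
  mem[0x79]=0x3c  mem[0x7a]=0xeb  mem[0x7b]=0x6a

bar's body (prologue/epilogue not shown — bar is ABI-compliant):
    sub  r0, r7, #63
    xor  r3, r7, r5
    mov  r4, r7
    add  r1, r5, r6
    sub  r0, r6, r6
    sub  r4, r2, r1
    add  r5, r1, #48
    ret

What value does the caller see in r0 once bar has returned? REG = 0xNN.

REG = 0x00

prologue: push r5 -> mem[0x7b]=0xac, sp=0x7b
body[0] sub  r0, r7, #63 -> r0=0xdd
body[1] xor  r3, r7, r5 -> r3=0xb0
body[2] mov  r4, r7 -> r4=0x1c
body[3] add  r1, r5, r6 -> r1=0xb1
body[4] sub  r0, r6, r6 -> r0=0x00
body[5] sub  r4, r2, r1 -> r4=0x95
body[6] add  r5, r1, #48 -> r5=0xe1
epilogue: pop r5=0xac, sp=0x7c
r0 is caller-saved -> body value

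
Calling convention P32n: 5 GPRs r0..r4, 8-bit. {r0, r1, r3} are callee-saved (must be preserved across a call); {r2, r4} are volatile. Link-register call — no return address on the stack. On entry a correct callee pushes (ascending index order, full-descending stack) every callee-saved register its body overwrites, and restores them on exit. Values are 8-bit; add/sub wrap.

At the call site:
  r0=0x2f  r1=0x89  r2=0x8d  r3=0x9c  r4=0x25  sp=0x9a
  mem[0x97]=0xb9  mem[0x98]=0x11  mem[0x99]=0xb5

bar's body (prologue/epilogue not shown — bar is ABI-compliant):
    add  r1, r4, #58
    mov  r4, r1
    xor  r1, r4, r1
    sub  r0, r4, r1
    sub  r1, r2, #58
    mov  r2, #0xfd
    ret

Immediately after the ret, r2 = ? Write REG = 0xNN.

prologue: push r0 -> mem[0x99]=0x2f, sp=0x99
prologue: push r1 -> mem[0x98]=0x89, sp=0x98
body[0] add  r1, r4, #58 -> r1=0x5f
body[1] mov  r4, r1 -> r4=0x5f
body[2] xor  r1, r4, r1 -> r1=0x00
body[3] sub  r0, r4, r1 -> r0=0x5f
body[4] sub  r1, r2, #58 -> r1=0x53
body[5] mov  r2, #0xfd -> r2=0xfd
epilogue: pop r1=0x89, sp=0x99
epilogue: pop r0=0x2f, sp=0x9a
r2 is caller-saved -> body value

REG = 0xfd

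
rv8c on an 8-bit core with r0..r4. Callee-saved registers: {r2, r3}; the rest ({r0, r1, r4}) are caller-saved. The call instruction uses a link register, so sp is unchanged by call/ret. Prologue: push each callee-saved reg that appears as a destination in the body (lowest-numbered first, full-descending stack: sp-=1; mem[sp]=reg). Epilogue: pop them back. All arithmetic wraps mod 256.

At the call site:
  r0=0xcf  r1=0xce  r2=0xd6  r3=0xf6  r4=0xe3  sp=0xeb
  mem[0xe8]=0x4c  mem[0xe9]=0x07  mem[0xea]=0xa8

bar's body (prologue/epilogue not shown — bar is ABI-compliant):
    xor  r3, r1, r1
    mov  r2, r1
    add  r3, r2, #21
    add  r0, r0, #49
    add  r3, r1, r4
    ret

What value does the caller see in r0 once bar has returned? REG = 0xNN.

REG = 0x00

prologue: push r2 → mem[0xea]=0xd6, sp=0xea
prologue: push r3 → mem[0xe9]=0xf6, sp=0xe9
body[0] xor  r3, r1, r1 → r3=0x00
body[1] mov  r2, r1 → r2=0xce
body[2] add  r3, r2, #21 → r3=0xe3
body[3] add  r0, r0, #49 → r0=0x00
body[4] add  r3, r1, r4 → r3=0xb1
epilogue: pop r3=0xf6, sp=0xea
epilogue: pop r2=0xd6, sp=0xeb
r0 is caller-saved → body value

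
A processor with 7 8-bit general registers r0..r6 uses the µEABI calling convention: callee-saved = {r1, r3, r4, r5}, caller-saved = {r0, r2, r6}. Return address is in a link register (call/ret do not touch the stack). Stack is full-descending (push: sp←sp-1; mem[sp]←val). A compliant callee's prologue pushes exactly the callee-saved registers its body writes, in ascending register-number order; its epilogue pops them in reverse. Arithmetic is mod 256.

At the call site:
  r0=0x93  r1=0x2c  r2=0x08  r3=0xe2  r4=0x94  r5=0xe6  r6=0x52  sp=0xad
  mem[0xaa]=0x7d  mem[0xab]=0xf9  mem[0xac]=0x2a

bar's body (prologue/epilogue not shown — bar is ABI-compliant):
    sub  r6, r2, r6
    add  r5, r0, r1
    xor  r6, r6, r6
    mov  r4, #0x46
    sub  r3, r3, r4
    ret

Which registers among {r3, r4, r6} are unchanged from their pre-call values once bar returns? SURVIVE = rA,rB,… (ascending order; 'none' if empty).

prologue: push r3 -> mem[0xac]=0xe2, sp=0xac
prologue: push r4 -> mem[0xab]=0x94, sp=0xab
prologue: push r5 -> mem[0xaa]=0xe6, sp=0xaa
body[0] sub  r6, r2, r6 -> r6=0xb6
body[1] add  r5, r0, r1 -> r5=0xbf
body[2] xor  r6, r6, r6 -> r6=0x00
body[3] mov  r4, #0x46 -> r4=0x46
body[4] sub  r3, r3, r4 -> r3=0x9c
epilogue: pop r5=0xe6, sp=0xab
epilogue: pop r4=0x94, sp=0xac
epilogue: pop r3=0xe2, sp=0xad
r3: callee-saved, written=True
r4: callee-saved, written=True
r6: caller-saved, written=True

SURVIVE = r3,r4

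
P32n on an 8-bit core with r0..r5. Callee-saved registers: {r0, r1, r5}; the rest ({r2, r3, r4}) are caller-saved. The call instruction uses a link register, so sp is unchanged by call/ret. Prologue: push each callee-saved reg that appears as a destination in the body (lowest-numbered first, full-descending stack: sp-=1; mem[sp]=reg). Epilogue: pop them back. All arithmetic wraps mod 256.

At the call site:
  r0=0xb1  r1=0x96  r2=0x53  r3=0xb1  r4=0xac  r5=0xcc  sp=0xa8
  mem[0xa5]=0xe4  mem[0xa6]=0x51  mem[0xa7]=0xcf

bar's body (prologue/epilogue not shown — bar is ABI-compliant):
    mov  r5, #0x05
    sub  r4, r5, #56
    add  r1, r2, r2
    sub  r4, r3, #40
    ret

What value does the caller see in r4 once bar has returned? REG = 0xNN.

REG = 0x89

prologue: push r1 -> mem[0xa7]=0x96, sp=0xa7
prologue: push r5 -> mem[0xa6]=0xcc, sp=0xa6
body[0] mov  r5, #0x05 -> r5=0x05
body[1] sub  r4, r5, #56 -> r4=0xcd
body[2] add  r1, r2, r2 -> r1=0xa6
body[3] sub  r4, r3, #40 -> r4=0x89
epilogue: pop r5=0xcc, sp=0xa7
epilogue: pop r1=0x96, sp=0xa8
r4 is caller-saved -> body value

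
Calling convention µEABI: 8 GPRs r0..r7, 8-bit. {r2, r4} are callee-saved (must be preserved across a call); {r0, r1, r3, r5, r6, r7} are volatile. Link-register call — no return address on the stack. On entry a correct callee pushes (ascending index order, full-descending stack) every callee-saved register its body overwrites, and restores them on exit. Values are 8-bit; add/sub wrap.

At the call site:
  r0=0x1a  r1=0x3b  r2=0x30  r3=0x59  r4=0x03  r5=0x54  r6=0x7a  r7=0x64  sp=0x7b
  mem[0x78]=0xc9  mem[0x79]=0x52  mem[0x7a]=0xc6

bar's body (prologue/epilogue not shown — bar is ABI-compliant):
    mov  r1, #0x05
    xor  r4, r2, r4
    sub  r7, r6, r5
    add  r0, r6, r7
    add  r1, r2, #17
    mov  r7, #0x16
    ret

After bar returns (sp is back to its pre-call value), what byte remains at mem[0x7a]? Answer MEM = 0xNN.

prologue: push r4 → mem[0x7a]=0x03, sp=0x7a
body[0] mov  r1, #0x05 → r1=0x05
body[1] xor  r4, r2, r4 → r4=0x33
body[2] sub  r7, r6, r5 → r7=0x26
body[3] add  r0, r6, r7 → r0=0xa0
body[4] add  r1, r2, #17 → r1=0x41
body[5] mov  r7, #0x16 → r7=0x16
epilogue: pop r4=0x03, sp=0x7b
prologue pushed ['r4'] at ['0x7a']

MEM = 0x03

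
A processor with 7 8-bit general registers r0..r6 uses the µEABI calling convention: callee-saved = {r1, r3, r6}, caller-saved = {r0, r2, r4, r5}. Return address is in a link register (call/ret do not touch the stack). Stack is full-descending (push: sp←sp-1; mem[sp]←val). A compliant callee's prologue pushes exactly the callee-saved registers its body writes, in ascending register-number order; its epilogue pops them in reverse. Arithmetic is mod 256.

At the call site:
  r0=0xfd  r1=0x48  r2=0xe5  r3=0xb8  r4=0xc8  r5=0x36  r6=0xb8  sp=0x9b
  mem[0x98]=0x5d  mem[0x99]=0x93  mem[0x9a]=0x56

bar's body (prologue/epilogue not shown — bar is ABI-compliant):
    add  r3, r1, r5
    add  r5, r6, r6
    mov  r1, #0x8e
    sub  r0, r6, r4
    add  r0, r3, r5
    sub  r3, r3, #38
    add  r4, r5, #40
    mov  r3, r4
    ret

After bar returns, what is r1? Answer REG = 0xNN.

prologue: push r1 -> mem[0x9a]=0x48, sp=0x9a
prologue: push r3 -> mem[0x99]=0xb8, sp=0x99
body[0] add  r3, r1, r5 -> r3=0x7e
body[1] add  r5, r6, r6 -> r5=0x70
body[2] mov  r1, #0x8e -> r1=0x8e
body[3] sub  r0, r6, r4 -> r0=0xf0
body[4] add  r0, r3, r5 -> r0=0xee
body[5] sub  r3, r3, #38 -> r3=0x58
body[6] add  r4, r5, #40 -> r4=0x98
body[7] mov  r3, r4 -> r3=0x98
epilogue: pop r3=0xb8, sp=0x9a
epilogue: pop r1=0x48, sp=0x9b
r1 is callee-saved -> restored

REG = 0x48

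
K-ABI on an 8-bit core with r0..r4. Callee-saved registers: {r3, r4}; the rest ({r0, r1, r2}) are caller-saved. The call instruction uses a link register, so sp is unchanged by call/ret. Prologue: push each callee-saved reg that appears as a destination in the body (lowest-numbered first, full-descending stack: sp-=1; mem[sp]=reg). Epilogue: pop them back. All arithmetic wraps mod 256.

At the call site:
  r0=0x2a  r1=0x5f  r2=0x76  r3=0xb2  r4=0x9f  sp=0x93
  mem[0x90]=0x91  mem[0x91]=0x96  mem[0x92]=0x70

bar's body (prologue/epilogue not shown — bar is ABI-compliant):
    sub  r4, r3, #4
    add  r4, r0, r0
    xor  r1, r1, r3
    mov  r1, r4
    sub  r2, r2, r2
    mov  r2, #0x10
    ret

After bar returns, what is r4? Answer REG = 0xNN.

REG = 0x9f

prologue: push r4 → mem[0x92]=0x9f, sp=0x92
body[0] sub  r4, r3, #4 → r4=0xae
body[1] add  r4, r0, r0 → r4=0x54
body[2] xor  r1, r1, r3 → r1=0xed
body[3] mov  r1, r4 → r1=0x54
body[4] sub  r2, r2, r2 → r2=0x00
body[5] mov  r2, #0x10 → r2=0x10
epilogue: pop r4=0x9f, sp=0x93
r4 is callee-saved → restored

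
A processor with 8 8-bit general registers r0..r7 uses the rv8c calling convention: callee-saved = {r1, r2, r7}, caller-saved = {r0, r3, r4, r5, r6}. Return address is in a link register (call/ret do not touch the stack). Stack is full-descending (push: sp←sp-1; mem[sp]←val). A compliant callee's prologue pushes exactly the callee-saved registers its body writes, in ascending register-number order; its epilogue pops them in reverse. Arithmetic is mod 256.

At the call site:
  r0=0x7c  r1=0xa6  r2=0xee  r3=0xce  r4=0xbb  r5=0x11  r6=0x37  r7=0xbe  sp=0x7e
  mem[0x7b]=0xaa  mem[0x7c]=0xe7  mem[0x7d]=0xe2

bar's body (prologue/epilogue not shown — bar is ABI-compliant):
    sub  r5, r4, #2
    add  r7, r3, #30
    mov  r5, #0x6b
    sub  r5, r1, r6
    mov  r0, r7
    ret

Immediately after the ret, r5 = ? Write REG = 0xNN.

REG = 0x6f

prologue: push r7 → mem[0x7d]=0xbe, sp=0x7d
body[0] sub  r5, r4, #2 → r5=0xb9
body[1] add  r7, r3, #30 → r7=0xec
body[2] mov  r5, #0x6b → r5=0x6b
body[3] sub  r5, r1, r6 → r5=0x6f
body[4] mov  r0, r7 → r0=0xec
epilogue: pop r7=0xbe, sp=0x7e
r5 is caller-saved → body value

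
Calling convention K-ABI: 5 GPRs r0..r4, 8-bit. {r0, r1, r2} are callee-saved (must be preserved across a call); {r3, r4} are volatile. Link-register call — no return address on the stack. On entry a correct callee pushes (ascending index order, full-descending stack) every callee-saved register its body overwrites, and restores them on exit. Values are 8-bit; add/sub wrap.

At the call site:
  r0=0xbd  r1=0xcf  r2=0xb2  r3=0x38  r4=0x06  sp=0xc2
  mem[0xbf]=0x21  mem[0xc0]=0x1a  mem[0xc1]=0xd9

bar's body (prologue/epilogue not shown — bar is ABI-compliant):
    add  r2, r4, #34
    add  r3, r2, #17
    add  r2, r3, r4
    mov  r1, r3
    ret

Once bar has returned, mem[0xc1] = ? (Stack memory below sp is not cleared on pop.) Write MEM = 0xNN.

MEM = 0xcf

prologue: push r1 -> mem[0xc1]=0xcf, sp=0xc1
prologue: push r2 -> mem[0xc0]=0xb2, sp=0xc0
body[0] add  r2, r4, #34 -> r2=0x28
body[1] add  r3, r2, #17 -> r3=0x39
body[2] add  r2, r3, r4 -> r2=0x3f
body[3] mov  r1, r3 -> r1=0x39
epilogue: pop r2=0xb2, sp=0xc1
epilogue: pop r1=0xcf, sp=0xc2
prologue pushed ['r1', 'r2'] at ['0xc1', '0xc0']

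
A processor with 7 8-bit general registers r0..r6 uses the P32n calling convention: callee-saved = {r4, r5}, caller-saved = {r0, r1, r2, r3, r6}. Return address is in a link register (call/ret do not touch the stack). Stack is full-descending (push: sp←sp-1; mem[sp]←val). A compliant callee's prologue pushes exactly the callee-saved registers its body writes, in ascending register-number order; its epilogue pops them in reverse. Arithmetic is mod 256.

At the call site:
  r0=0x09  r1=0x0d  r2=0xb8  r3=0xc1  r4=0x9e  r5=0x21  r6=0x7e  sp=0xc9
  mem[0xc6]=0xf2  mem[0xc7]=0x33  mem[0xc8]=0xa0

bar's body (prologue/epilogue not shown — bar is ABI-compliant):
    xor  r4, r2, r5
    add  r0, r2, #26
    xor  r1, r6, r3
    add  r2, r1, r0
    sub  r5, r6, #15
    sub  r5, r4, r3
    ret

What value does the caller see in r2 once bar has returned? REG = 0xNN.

REG = 0x91

prologue: push r4 → mem[0xc8]=0x9e, sp=0xc8
prologue: push r5 → mem[0xc7]=0x21, sp=0xc7
body[0] xor  r4, r2, r5 → r4=0x99
body[1] add  r0, r2, #26 → r0=0xd2
body[2] xor  r1, r6, r3 → r1=0xbf
body[3] add  r2, r1, r0 → r2=0x91
body[4] sub  r5, r6, #15 → r5=0x6f
body[5] sub  r5, r4, r3 → r5=0xd8
epilogue: pop r5=0x21, sp=0xc8
epilogue: pop r4=0x9e, sp=0xc9
r2 is caller-saved → body value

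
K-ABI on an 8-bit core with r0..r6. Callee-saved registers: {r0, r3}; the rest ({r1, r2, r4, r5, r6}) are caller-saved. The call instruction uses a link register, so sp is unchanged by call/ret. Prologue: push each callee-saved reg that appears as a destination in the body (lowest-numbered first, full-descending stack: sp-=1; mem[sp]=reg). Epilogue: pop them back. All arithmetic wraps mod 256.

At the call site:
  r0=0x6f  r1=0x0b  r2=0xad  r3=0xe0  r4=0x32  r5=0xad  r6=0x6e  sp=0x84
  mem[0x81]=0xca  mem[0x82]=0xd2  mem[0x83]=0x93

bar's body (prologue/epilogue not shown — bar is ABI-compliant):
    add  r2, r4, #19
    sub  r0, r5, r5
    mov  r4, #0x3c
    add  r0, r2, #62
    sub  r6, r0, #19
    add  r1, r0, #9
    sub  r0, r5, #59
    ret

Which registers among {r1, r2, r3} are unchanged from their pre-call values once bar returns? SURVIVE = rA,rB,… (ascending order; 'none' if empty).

prologue: push r0 → mem[0x83]=0x6f, sp=0x83
body[0] add  r2, r4, #19 → r2=0x45
body[1] sub  r0, r5, r5 → r0=0x00
body[2] mov  r4, #0x3c → r4=0x3c
body[3] add  r0, r2, #62 → r0=0x83
body[4] sub  r6, r0, #19 → r6=0x70
body[5] add  r1, r0, #9 → r1=0x8c
body[6] sub  r0, r5, #59 → r0=0x72
epilogue: pop r0=0x6f, sp=0x84
r1: caller-saved, written=True
r2: caller-saved, written=True
r3: callee-saved, written=False

SURVIVE = r3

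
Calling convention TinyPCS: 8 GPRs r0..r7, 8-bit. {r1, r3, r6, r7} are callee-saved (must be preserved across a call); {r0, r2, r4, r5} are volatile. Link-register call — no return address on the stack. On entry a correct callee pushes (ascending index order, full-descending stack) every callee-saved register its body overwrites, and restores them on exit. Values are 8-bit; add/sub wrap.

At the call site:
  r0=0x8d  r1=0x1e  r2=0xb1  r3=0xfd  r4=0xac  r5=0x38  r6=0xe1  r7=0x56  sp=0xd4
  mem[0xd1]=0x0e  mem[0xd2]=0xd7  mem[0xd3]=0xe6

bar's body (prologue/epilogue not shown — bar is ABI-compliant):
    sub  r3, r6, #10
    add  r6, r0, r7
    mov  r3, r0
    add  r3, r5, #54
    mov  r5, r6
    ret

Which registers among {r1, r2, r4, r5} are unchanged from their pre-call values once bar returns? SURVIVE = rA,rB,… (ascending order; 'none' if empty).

prologue: push r3 → mem[0xd3]=0xfd, sp=0xd3
prologue: push r6 → mem[0xd2]=0xe1, sp=0xd2
body[0] sub  r3, r6, #10 → r3=0xd7
body[1] add  r6, r0, r7 → r6=0xe3
body[2] mov  r3, r0 → r3=0x8d
body[3] add  r3, r5, #54 → r3=0x6e
body[4] mov  r5, r6 → r5=0xe3
epilogue: pop r6=0xe1, sp=0xd3
epilogue: pop r3=0xfd, sp=0xd4
r1: callee-saved, written=False
r2: caller-saved, written=False
r4: caller-saved, written=False
r5: caller-saved, written=True

SURVIVE = r1,r2,r4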